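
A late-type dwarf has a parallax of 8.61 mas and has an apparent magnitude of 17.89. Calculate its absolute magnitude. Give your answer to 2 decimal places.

M ≈ 12.57

p = 8.61 mas = 8.61×10^-3″ → d = 1/p = 116.1 pc
5 log₁₀(d/10 pc) = 5 log₁₀(116.1) − 5 = 5.325
M = m − 5 log₁₀(d/10) = 17.89 − 5.325 = 12.565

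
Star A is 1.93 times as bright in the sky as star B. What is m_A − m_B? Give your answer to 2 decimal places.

Pogson: Δm = −2.5 log₁₀(ratio) = −2.5 log₁₀(1.93) = −2.5 × 0.2856 = -0.714
Star A is brighter, so it has the smaller magnitude: the difference is negative.

m_A − m_B ≈ -0.71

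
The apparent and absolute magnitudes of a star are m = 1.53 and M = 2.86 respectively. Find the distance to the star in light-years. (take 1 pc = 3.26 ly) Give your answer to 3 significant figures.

Distance modulus: m − M = 1.53 − (2.86) = -1.330
m − M = 5 log₁₀ d − 5
log₁₀ d = (m − M)/5 + 1 = 0.7340
d = 10^0.7340 = 5.420 pc
= 17.67 ly

d ≈ 17.7 ly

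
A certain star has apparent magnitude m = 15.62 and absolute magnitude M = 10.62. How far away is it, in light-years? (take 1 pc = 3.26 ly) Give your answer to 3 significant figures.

μ = m − M = 5.000
m − M = 5 log₁₀ d − 5
log₁₀ d = (m − M)/5 + 1 = 2.0000
d = 10^2.0000 = 100.0 pc
= 326.0 ly

d ≈ 326 ly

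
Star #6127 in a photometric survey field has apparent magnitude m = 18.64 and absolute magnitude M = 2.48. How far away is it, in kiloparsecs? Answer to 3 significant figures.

Distance modulus: m − M = 18.64 − (2.48) = 16.160
m − M = 5 log₁₀ d − 5
log₁₀ d = (m − M)/5 + 1 = 4.2320
d = 10^4.2320 = 17060 pc
= 17.06 kpc

d ≈ 17.1 kpc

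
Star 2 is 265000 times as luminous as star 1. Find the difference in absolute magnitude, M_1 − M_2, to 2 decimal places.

M_1 − M_2 ≈ 13.56

Pogson: ΔM = −2.5 log₁₀(ratio) = −2.5 log₁₀(265000) = −2.5 × 5.4232 = -13.558
Star 2 is brighter so has the smaller magnitude: M_1 − M_2 is positive.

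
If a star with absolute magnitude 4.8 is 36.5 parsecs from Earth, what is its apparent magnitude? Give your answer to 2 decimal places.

m = M + 5 log₁₀ d − 5 = 4.8 + 5·1.5623 − 5 = 7.611

m ≈ 7.61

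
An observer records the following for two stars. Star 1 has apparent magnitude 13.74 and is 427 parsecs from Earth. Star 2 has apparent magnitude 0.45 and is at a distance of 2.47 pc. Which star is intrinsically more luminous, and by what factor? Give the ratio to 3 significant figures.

Star 1: M = m − 5 log₁₀ d + 5 = 13.74 − 5·2.6304 + 5 = 5.588
Star 2: M = m − 5 log₁₀ d + 5 = 0.45 − 5·0.3927 + 5 = 3.487
ΔM = M_1 − M_2 = 5.588 − (3.487) = 2.101; smaller M is more luminous → Star 2.
L ratio = 10^(0.4 |ΔM|) = 10^0.841 = 6.927

Star 2 is more luminous, by a factor of 6.93.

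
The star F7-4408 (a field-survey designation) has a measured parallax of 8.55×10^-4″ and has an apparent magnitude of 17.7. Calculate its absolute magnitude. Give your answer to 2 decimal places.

d = 1/p = 1/8.55×10^-4″ = 1170 pc
5 log₁₀(d/10 pc) = 5 log₁₀(1170) − 5 = 10.340
M = m − 5 log₁₀(d/10) = 17.7 − 10.340 = 7.360

M ≈ 7.36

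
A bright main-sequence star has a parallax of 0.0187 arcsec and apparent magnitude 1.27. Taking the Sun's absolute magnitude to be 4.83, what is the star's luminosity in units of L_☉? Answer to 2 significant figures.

d = 1/p = 1/0.0187″ = 53.48 pc
M = m − 5 log₁₀ d + 5 = 1.27 − 5·1.7282 + 5 = -2.371
M − M_☉ = -2.371 − 4.83 = -7.201
L/L_☉ = 10^(−0.4 × -7.201) = 759.1

L/L_☉ ≈ 760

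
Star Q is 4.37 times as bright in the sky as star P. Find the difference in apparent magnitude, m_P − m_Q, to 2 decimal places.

m_P − m_Q ≈ 1.60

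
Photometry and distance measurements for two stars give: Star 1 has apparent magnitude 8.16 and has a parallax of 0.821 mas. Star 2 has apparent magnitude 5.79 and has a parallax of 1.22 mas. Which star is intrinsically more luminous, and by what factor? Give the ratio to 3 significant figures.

Star 1: p = 0.821 mas = 8.21×10^-4″ → d = 1/p = 1218 pc
Star 1: M = m − 5 log₁₀ d + 5 = 8.16 − 5·3.0857 + 5 = -2.268
Star 2: p = 1.22 mas = 1.22×10^-3″ → d = 1/p = 819.7 pc
Star 2: M = m − 5 log₁₀ d + 5 = 5.79 − 5·2.9136 + 5 = -3.778
ΔM = M_1 − M_2 = -2.268 − (-3.778) = 1.510; smaller M is more luminous → Star 2.
L ratio = 10^(0.4 |ΔM|) = 10^0.604 = 4.018

Star 2 is more luminous, by a factor of 4.02.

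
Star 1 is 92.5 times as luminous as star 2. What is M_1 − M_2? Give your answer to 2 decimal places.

Pogson: ΔM = −2.5 log₁₀(ratio) = −2.5 log₁₀(92.5) = −2.5 × 1.9661 = -4.915
Star 1 is brighter, so it has the smaller magnitude: the difference is negative.

M_1 − M_2 ≈ -4.92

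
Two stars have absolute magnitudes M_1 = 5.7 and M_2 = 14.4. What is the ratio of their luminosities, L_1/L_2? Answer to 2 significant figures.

L_1/L_2 ≈ 3000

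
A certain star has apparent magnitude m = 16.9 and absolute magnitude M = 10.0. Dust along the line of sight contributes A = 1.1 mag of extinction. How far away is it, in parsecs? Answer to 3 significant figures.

d ≈ 145 pc

m − M = 5 log₁₀(d/10 pc) + A  ⇒  16.9 − (10.0) − 1.1 = 5 log₁₀(d/10)
5.800 = 5 log₁₀(d/10)
log₁₀ d = (m − M − A)/5 + 1 = 2.1600
d = 10^2.1600 = 144.5 pc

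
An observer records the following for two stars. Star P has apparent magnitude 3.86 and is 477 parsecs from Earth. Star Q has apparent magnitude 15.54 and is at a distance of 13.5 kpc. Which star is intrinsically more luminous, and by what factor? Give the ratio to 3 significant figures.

Star P is more luminous, by a factor of 58.7.

Star P: M = m − 5 log₁₀ d + 5 = 3.86 − 5·2.6785 + 5 = -4.533
Star Q: d = 13.5 kpc = 13500 pc
Star Q: M = m − 5 log₁₀ d + 5 = 15.54 − 5·4.1303 + 5 = -0.112
ΔM = M_P − M_Q = -4.533 − (-0.112) = -4.421; smaller M is more luminous → Star P.
L ratio = 10^(0.4 |ΔM|) = 10^1.768 = 58.66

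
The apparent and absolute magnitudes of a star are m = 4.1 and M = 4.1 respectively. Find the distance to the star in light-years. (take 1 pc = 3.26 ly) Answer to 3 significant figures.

μ = m − M = 0.000
m − M = 5 log₁₀ d − 5
log₁₀ d = (m − M)/5 + 1 = 1.0000
d = 10^1.0000 = 10.00 pc
= 32.60 ly

d ≈ 32.6 ly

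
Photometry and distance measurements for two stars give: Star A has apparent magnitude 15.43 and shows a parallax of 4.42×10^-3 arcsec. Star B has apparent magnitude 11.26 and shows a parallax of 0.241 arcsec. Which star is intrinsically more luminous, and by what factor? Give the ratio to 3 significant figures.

Star A is more luminous, by a factor of 63.9.

Star A: d = 1/p = 1/4.42×10^-3″ = 226.2 pc
Star A: M = m − 5 log₁₀ d + 5 = 15.43 − 5·2.3546 + 5 = 8.657
Star B: d = 1/p = 1/0.241″ = 4.149 pc
Star B: M = m − 5 log₁₀ d + 5 = 11.26 − 5·0.6180 + 5 = 13.170
ΔM = M_A − M_B = 8.657 − (13.170) = -4.513; smaller M is more luminous → Star A.
L ratio = 10^(0.4 |ΔM|) = 10^1.805 = 63.85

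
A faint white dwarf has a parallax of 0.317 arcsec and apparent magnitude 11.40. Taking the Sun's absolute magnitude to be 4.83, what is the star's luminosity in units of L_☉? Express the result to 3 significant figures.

L/L_☉ ≈ 2.34×10^-4

d = 1/p = 1/0.317″ = 3.155 pc
M = m − 5 log₁₀ d + 5 = 11.40 − 5·0.4989 + 5 = 13.905
M − M_☉ = 13.905 − 4.83 = 9.075
L/L_☉ = 10^(−0.4 × 9.075) = 2.344×10^-4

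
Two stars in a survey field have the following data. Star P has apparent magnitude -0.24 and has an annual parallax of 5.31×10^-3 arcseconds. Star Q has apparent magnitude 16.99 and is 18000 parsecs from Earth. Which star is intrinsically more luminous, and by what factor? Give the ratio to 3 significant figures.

Star P: d = 1/p = 1/5.31×10^-3″ = 188.3 pc
Star P: M = m − 5 log₁₀ d + 5 = -0.24 − 5·2.2749 + 5 = -6.615
Star Q: M = m − 5 log₁₀ d + 5 = 16.99 − 5·4.2553 + 5 = 0.714
ΔM = M_P − M_Q = -6.615 − (0.714) = -7.328; smaller M is more luminous → Star P.
L ratio = 10^(0.4 |ΔM|) = 10^2.931 = 853.6

Star P is more luminous, by a factor of 854.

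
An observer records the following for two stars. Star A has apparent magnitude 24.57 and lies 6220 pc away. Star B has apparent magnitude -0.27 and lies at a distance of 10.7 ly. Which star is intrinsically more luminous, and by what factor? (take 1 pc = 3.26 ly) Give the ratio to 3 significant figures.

Star A: M = m − 5 log₁₀ d + 5 = 24.57 − 5·3.7938 + 5 = 10.601
Star B: d = 10.7 ly / 3.26 = 3.282 pc
Star B: M = m − 5 log₁₀ d + 5 = -0.27 − 5·0.5162 + 5 = 2.149
ΔM = M_A − M_B = 10.601 − (2.149) = 8.452; smaller M is more luminous → Star B.
L ratio = 10^(0.4 |ΔM|) = 10^3.381 = 2403

Star B is more luminous, by a factor of 2400.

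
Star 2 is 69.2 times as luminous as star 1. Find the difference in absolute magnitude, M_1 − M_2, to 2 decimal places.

Pogson: ΔM = −2.5 log₁₀(ratio) = −2.5 log₁₀(69.2) = −2.5 × 1.8401 = -4.600
Star 2 is brighter so has the smaller magnitude: M_1 − M_2 is positive.

M_1 − M_2 ≈ 4.60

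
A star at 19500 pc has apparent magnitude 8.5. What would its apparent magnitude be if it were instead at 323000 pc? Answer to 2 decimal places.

m ≈ 14.60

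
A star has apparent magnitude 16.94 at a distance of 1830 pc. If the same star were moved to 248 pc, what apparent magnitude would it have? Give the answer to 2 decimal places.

Flux ∝ 1/d², so Δm = 5 log₁₀(d₂/d₁) = 5 log₁₀(248/1830) = -4.340
m₂ = m₁ + Δm = 16.94 + (-4.340) = 12.600

m ≈ 12.60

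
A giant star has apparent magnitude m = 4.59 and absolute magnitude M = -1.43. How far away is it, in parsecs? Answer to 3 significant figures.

d ≈ 160 pc

μ = m − M = 6.020
m − M = 5 log₁₀ d − 5
log₁₀ d = (m − M)/5 + 1 = 2.2040
d = 10^2.2040 = 160.0 pc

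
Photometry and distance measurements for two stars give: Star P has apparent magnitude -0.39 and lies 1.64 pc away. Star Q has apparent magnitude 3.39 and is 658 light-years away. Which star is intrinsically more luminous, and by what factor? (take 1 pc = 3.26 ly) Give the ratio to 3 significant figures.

Star P: M = m − 5 log₁₀ d + 5 = -0.39 − 5·0.2148 + 5 = 3.536
Star Q: d = 658 ly / 3.26 = 201.8 pc
Star Q: M = m − 5 log₁₀ d + 5 = 3.39 − 5·2.3050 + 5 = -3.135
ΔM = M_P − M_Q = 3.536 − (-3.135) = 6.671; smaller M is more luminous → Star Q.
L ratio = 10^(0.4 |ΔM|) = 10^2.668 = 465.9

Star Q is more luminous, by a factor of 466.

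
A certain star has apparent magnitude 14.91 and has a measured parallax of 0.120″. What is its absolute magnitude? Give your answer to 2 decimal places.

d = 1/p = 1/0.120″ = 8.333 pc
5 log₁₀(d/10 pc) = 5 log₁₀(8.333) − 5 = -0.396
M = m − 5 log₁₀(d/10) = 14.91 + 0.396 = 15.306

M ≈ 15.31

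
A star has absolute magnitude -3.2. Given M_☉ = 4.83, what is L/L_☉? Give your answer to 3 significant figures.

M − M_☉ = -3.2 − 4.83 = -8.030
L/L_☉ = 10^(−0.4 (M − M_☉)) = 10^3.212 = 1629

L/L_☉ ≈ 1630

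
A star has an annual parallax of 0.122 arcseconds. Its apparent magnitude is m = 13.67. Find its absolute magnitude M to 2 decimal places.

M ≈ 14.10

d = 1/p = 1/0.122″ = 8.197 pc
5 log₁₀(d/10 pc) = 5 log₁₀(8.197) − 5 = -0.432
M = m − 5 log₁₀(d/10) = 13.67 + 0.432 = 14.102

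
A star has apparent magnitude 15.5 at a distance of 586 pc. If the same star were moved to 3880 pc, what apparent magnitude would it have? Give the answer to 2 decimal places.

m ≈ 19.60

Flux ∝ 1/d², so Δm = 5 log₁₀(d₂/d₁) = 5 log₁₀(3880/586) = 4.105
m₂ = m₁ + Δm = 15.5 + (4.105) = 19.605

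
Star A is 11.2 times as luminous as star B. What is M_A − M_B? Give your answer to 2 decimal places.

Pogson: ΔM = −2.5 log₁₀(ratio) = −2.5 log₁₀(11.2) = −2.5 × 1.0492 = -2.623
Star A is brighter, so it has the smaller magnitude: the difference is negative.

M_A − M_B ≈ -2.62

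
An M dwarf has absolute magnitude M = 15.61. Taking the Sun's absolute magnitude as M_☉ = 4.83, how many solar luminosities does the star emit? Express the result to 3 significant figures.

L/L_☉ ≈ 4.88×10^-5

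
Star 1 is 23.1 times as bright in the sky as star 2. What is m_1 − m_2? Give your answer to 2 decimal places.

Pogson: Δm = −2.5 log₁₀(ratio) = −2.5 log₁₀(23.1) = −2.5 × 1.3636 = -3.409
Star 1 is brighter, so it has the smaller magnitude: the difference is negative.

m_1 − m_2 ≈ -3.41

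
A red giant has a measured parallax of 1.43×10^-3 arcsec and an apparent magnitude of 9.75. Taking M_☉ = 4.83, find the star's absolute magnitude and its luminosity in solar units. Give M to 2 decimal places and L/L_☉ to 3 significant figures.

d = 1/p = 1/1.43×10^-3″ = 699.3 pc
M = m − 5 log₁₀ d + 5 = 9.75 − 5·2.8447 + 5 = 0.527
M − M_☉ = 0.527 − 4.83 = -4.303
L/L_☉ = 10^(−0.4 × -4.303) = 52.64

M ≈ 0.53; L/L_☉ ≈ 52.6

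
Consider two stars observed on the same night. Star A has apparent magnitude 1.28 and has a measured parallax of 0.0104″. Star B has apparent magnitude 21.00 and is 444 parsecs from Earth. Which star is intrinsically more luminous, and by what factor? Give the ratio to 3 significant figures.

Star A: d = 1/p = 1/0.0104″ = 96.15 pc
Star A: M = m − 5 log₁₀ d + 5 = 1.28 − 5·1.9830 + 5 = -3.635
Star B: M = m − 5 log₁₀ d + 5 = 21.00 − 5·2.6474 + 5 = 12.763
ΔM = M_A − M_B = -3.635 − (12.763) = -16.398; smaller M is more luminous → Star A.
L ratio = 10^(0.4 |ΔM|) = 10^6.559 = 3.624×10^6

Star A is more luminous, by a factor of 3.62×10^6.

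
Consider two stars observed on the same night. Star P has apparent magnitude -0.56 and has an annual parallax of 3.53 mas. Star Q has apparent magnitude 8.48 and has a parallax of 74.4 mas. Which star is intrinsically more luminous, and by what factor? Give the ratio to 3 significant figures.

Star P: p = 3.53 mas = 3.53×10^-3″ → d = 1/p = 283.3 pc
Star P: M = m − 5 log₁₀ d + 5 = -0.56 − 5·2.4522 + 5 = -7.821
Star Q: p = 74.4 mas = 0.0744″ → d = 1/p = 13.44 pc
Star Q: M = m − 5 log₁₀ d + 5 = 8.48 − 5·1.1284 + 5 = 7.838
ΔM = M_P − M_Q = -7.821 − (7.838) = -15.659; smaller M is more luminous → Star P.
L ratio = 10^(0.4 |ΔM|) = 10^6.264 = 1.835×10^6

Star P is more luminous, by a factor of 1.83×10^6.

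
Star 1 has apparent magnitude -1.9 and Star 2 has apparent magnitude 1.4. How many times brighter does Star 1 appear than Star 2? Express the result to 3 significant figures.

Magnitude difference = -3.3
Flux ratio = 10^(−0.4 Δm) = 10^(−0.4 × -3.3) = 10^1.320 = 20.89

20.9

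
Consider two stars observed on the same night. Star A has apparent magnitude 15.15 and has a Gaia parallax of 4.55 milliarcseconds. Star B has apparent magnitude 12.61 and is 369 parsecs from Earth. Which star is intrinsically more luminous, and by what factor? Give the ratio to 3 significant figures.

Star B is more luminous, by a factor of 29.2.

Star A: p = 4.55 mas = 4.55×10^-3″ → d = 1/p = 219.8 pc
Star A: M = m − 5 log₁₀ d + 5 = 15.15 − 5·2.3420 + 5 = 8.440
Star B: M = m − 5 log₁₀ d + 5 = 12.61 − 5·2.5670 + 5 = 4.775
ΔM = M_A − M_B = 8.440 − (4.775) = 3.665; smaller M is more luminous → Star B.
L ratio = 10^(0.4 |ΔM|) = 10^1.466 = 29.25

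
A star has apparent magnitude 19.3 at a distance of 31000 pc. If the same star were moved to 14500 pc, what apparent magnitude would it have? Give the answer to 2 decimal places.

m ≈ 17.65

Flux ∝ 1/d², so Δm = 5 log₁₀(d₂/d₁) = 5 log₁₀(14500/31000) = -1.650
m₂ = m₁ + Δm = 19.3 + (-1.650) = 17.650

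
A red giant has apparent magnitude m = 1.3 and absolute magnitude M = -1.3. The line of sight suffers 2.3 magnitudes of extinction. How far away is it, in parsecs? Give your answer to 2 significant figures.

d ≈ 11 pc

m − M = 5 log₁₀(d/10 pc) + A  ⇒  1.3 − (-1.3) − 2.3 = 5 log₁₀(d/10)
0.300 = 5 log₁₀(d/10)
log₁₀ d = (m − M − A)/5 + 1 = 1.0600
d = 10^1.0600 = 11.48 pc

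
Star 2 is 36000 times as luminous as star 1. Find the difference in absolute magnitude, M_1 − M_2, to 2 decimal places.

M_1 − M_2 ≈ 11.39

Pogson: ΔM = −2.5 log₁₀(ratio) = −2.5 log₁₀(36000) = −2.5 × 4.5563 = -11.391
Star 2 is brighter so has the smaller magnitude: M_1 − M_2 is positive.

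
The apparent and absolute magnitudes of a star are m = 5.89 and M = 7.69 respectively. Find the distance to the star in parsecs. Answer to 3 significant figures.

d ≈ 4.37 pc

Distance modulus: m − M = 5.89 − (7.69) = -1.800
m − M = 5 log₁₀ d − 5
log₁₀ d = (m − M)/5 + 1 = 0.6400
d = 10^0.6400 = 4.365 pc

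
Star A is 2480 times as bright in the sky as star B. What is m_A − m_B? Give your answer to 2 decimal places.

m_A − m_B ≈ -8.49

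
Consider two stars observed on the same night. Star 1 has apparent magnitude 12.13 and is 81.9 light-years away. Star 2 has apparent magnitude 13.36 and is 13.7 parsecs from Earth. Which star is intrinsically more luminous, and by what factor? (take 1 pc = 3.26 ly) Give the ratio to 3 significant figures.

Star 1 is more luminous, by a factor of 10.4.

Star 1: d = 81.9 ly / 3.26 = 25.12 pc
Star 1: M = m − 5 log₁₀ d + 5 = 12.13 − 5·1.4001 + 5 = 10.130
Star 2: M = m − 5 log₁₀ d + 5 = 13.36 − 5·1.1367 + 5 = 12.676
ΔM = M_1 − M_2 = 10.130 − (12.676) = -2.547; smaller M is more luminous → Star 1.
L ratio = 10^(0.4 |ΔM|) = 10^1.019 = 10.44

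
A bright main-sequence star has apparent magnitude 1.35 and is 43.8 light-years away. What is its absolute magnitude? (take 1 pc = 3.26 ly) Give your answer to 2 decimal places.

M ≈ 0.71

d = 43.8 ly / 3.26 = 13.44 pc
5 log₁₀(d/10 pc) = 5 log₁₀(13.44) − 5 = 0.641
M = m − 5 log₁₀(d/10) = 1.35 − 0.641 = 0.709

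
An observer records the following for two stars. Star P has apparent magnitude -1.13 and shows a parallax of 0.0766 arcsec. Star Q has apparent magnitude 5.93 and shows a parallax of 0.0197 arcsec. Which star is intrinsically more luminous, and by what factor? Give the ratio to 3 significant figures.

Star P: d = 1/p = 1/0.0766″ = 13.05 pc
Star P: M = m − 5 log₁₀ d + 5 = -1.13 − 5·1.1158 + 5 = -1.709
Star Q: d = 1/p = 1/0.0197″ = 50.76 pc
Star Q: M = m − 5 log₁₀ d + 5 = 5.93 − 5·1.7055 + 5 = 2.402
ΔM = M_P − M_Q = -1.709 − (2.402) = -4.111; smaller M is more luminous → Star P.
L ratio = 10^(0.4 |ΔM|) = 10^1.644 = 44.10

Star P is more luminous, by a factor of 44.1.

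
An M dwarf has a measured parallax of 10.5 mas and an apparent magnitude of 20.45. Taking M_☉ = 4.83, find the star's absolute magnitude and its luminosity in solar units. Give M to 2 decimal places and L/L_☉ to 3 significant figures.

M ≈ 15.56; L/L_☉ ≈ 5.12×10^-5

d = 1/p = 1000/10.5 mas = 95.24 pc
M = m − 5 log₁₀ d + 5 = 20.45 − 5·1.9788 + 5 = 15.556
M − M_☉ = 15.556 − 4.83 = 10.726
L/L_☉ = 10^(−0.4 × 10.726) = 5.124×10^-5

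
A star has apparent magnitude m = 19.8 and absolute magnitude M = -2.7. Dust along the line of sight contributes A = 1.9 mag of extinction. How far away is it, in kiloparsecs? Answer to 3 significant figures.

m − M = 5 log₁₀(d/10 pc) + A  ⇒  19.8 − (-2.7) − 1.9 = 5 log₁₀(d/10)
20.600 = 5 log₁₀(d/10)
log₁₀ d = (m − M − A)/5 + 1 = 5.1200
d = 10^5.1200 = 131800 pc
= 131.8 kpc

d ≈ 132 kpc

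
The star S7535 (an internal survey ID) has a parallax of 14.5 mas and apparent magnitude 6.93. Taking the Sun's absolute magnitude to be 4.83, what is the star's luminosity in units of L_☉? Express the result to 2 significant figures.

d = 1/p = 1000/14.5 mas = 68.97 pc
M = m − 5 log₁₀ d + 5 = 6.93 − 5·1.8386 + 5 = 2.737
M − M_☉ = 2.737 − 4.83 = -2.093
L/L_☉ = 10^(−0.4 × -2.093) = 6.875

L/L_☉ ≈ 6.9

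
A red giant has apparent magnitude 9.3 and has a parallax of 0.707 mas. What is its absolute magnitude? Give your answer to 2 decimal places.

M ≈ -1.45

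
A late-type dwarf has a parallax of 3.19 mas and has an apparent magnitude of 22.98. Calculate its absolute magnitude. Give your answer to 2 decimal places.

M ≈ 15.50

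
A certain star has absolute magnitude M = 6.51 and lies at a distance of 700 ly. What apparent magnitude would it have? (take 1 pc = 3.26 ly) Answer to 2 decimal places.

d = 700 ly / 3.26 = 214.7 pc
m = M + 5 log₁₀ d − 5 = 6.51 + 5·2.3319 − 5 = 13.169

m ≈ 13.17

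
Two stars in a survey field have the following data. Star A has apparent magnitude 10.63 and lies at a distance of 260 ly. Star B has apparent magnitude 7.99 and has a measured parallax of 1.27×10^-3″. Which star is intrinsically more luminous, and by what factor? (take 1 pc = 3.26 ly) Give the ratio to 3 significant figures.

Star A: d = 260 ly / 3.26 = 79.75 pc
Star A: M = m − 5 log₁₀ d + 5 = 10.63 − 5·1.9018 + 5 = 6.121
Star B: d = 1/p = 1/1.27×10^-3″ = 787.4 pc
Star B: M = m − 5 log₁₀ d + 5 = 7.99 − 5·2.8962 + 5 = -1.491
ΔM = M_A − M_B = 6.121 − (-1.491) = 7.612; smaller M is more luminous → Star B.
L ratio = 10^(0.4 |ΔM|) = 10^3.045 = 1109

Star B is more luminous, by a factor of 1110.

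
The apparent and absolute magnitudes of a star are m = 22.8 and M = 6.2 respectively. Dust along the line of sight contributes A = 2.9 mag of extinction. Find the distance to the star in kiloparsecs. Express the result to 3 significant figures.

d ≈ 5.50 kpc

m − M = 5 log₁₀(d/10 pc) + A  ⇒  22.8 − (6.2) − 2.9 = 5 log₁₀(d/10)
13.700 = 5 log₁₀(d/10)
log₁₀ d = (m − M − A)/5 + 1 = 3.7400
d = 10^3.7400 = 5495 pc
= 5.495 kpc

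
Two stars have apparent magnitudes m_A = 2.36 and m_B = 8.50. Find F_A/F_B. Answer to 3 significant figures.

F_A/F_B ≈ 286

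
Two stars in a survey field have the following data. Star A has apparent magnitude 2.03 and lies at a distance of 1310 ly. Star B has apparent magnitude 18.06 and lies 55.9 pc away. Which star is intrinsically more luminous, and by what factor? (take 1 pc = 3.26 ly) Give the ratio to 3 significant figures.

Star A is more luminous, by a factor of 1.33×10^8.

Star A: d = 1310 ly / 3.26 = 401.8 pc
Star A: M = m − 5 log₁₀ d + 5 = 2.03 − 5·2.6041 + 5 = -5.990
Star B: M = m − 5 log₁₀ d + 5 = 18.06 − 5·1.7474 + 5 = 14.323
ΔM = M_A − M_B = -5.990 − (14.323) = -20.313; smaller M is more luminous → Star A.
L ratio = 10^(0.4 |ΔM|) = 10^8.125 = 1.334×10^8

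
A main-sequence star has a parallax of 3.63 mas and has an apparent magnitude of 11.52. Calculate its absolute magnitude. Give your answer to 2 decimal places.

M ≈ 4.32

p = 3.63 mas = 3.63×10^-3″ → d = 1/p = 275.5 pc
5 log₁₀(d/10 pc) = 5 log₁₀(275.5) − 5 = 7.200
M = m − 5 log₁₀(d/10) = 11.52 − 7.200 = 4.320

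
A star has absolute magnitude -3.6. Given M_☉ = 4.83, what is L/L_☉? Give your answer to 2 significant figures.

L/L_☉ ≈ 2400

M − M_☉ = -3.6 − 4.83 = -8.430
L/L_☉ = 10^(−0.4 (M − M_☉)) = 10^3.372 = 2355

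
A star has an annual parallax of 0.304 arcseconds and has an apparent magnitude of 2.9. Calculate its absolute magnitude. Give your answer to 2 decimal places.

M ≈ 5.31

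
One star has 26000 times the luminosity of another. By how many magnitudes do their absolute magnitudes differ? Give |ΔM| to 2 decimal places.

Pogson: ΔM = −2.5 log₁₀(ratio) = −2.5 log₁₀(26000) = −2.5 × 4.4150 = -11.037

|ΔM| ≈ 11.04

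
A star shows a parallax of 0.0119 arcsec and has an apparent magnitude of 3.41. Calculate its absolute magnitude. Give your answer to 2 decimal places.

d = 1/p = 1/0.0119″ = 84.03 pc
5 log₁₀(d/10 pc) = 5 log₁₀(84.03) − 5 = 4.622
M = m − 5 log₁₀(d/10) = 3.41 − 4.622 = -1.212

M ≈ -1.21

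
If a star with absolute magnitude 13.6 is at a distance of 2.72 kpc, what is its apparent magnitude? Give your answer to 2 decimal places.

m ≈ 25.77

d = 2.72 kpc = 2720 pc
m = M + 5 log₁₀ d − 5 = 13.6 + 5·3.4346 − 5 = 25.773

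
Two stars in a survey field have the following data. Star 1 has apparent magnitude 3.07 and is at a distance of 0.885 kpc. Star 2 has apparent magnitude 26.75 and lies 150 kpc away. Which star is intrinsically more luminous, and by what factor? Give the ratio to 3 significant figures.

Star 1: d = 0.885 kpc = 885.0 pc
Star 1: M = m − 5 log₁₀ d + 5 = 3.07 − 5·2.9469 + 5 = -6.665
Star 2: d = 150 kpc = 150000 pc
Star 2: M = m − 5 log₁₀ d + 5 = 26.75 − 5·5.1761 + 5 = 5.870
ΔM = M_1 − M_2 = -6.665 − (5.870) = -12.534; smaller M is more luminous → Star 1.
L ratio = 10^(0.4 |ΔM|) = 10^5.014 = 103200

Star 1 is more luminous, by a factor of 103000.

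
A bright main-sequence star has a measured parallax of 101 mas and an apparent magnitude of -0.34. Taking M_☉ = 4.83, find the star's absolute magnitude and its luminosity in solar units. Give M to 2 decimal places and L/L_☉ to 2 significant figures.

d = 1/p = 1000/101 mas = 9.901 pc
M = m − 5 log₁₀ d + 5 = -0.34 − 5·0.9957 + 5 = -0.318
M − M_☉ = -0.318 − 4.83 = -5.148
L/L_☉ = 10^(−0.4 × -5.148) = 114.6

M ≈ -0.32; L/L_☉ ≈ 110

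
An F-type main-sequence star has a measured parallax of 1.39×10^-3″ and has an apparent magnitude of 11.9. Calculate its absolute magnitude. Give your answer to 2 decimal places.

d = 1/p = 1/1.39×10^-3″ = 719.4 pc
5 log₁₀(d/10 pc) = 5 log₁₀(719.4) − 5 = 9.285
M = m − 5 log₁₀(d/10) = 11.9 − 9.285 = 2.615

M ≈ 2.62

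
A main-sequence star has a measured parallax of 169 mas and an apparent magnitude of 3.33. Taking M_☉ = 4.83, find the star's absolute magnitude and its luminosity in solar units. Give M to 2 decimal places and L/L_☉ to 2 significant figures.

M ≈ 4.47; L/L_☉ ≈ 1.4

d = 1/p = 1000/169 mas = 5.917 pc
M = m − 5 log₁₀ d + 5 = 3.33 − 5·0.7721 + 5 = 4.469
M − M_☉ = 4.469 − 4.83 = -0.361
L/L_☉ = 10^(−0.4 × -0.361) = 1.394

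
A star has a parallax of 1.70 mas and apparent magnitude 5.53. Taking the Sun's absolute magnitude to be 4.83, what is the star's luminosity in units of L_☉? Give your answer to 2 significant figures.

L/L_☉ ≈ 1800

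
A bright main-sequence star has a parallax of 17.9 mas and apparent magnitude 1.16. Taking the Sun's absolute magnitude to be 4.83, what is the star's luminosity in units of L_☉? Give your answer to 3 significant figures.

L/L_☉ ≈ 917

d = 1/p = 1000/17.9 mas = 55.87 pc
M = m − 5 log₁₀ d + 5 = 1.16 − 5·1.7471 + 5 = -2.576
M − M_☉ = -2.576 − 4.83 = -7.406
L/L_☉ = 10^(−0.4 × -7.406) = 916.8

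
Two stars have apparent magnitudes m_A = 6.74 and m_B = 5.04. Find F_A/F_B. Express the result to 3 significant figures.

F_A/F_B ≈ 0.209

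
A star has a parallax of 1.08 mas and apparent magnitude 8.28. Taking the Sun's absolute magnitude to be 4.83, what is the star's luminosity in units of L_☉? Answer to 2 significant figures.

d = 1/p = 1000/1.08 mas = 925.9 pc
M = m − 5 log₁₀ d + 5 = 8.28 − 5·2.9666 + 5 = -1.553
M − M_☉ = -1.553 − 4.83 = -6.383
L/L_☉ = 10^(−0.4 × -6.383) = 357.4

L/L_☉ ≈ 360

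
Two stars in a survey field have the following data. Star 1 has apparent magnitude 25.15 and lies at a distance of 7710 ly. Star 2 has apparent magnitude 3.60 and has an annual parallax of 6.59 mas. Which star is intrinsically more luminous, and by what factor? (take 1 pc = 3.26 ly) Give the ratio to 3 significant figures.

Star 2 is more luminous, by a factor of 1.72×10^6.

Star 1: d = 7710 ly / 3.26 = 2365 pc
Star 1: M = m − 5 log₁₀ d + 5 = 25.15 − 5·3.3738 + 5 = 13.281
Star 2: p = 6.59 mas = 6.59×10^-3″ → d = 1/p = 151.7 pc
Star 2: M = m − 5 log₁₀ d + 5 = 3.60 − 5·2.1811 + 5 = -2.306
ΔM = M_1 − M_2 = 13.281 − (-2.306) = 15.586; smaller M is more luminous → Star 2.
L ratio = 10^(0.4 |ΔM|) = 10^6.235 = 1.716×10^6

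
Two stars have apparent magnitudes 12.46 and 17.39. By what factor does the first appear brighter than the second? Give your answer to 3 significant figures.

93.8

Magnitude difference = -4.93
Flux ratio = 10^(−0.4 Δm) = 10^(−0.4 × -4.93) = 10^1.972 = 93.76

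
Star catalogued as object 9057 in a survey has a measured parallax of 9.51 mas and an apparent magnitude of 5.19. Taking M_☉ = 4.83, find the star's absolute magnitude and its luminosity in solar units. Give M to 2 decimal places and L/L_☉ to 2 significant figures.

d = 1/p = 1000/9.51 mas = 105.2 pc
M = m − 5 log₁₀ d + 5 = 5.19 − 5·2.0218 + 5 = 0.081
M − M_☉ = 0.081 − 4.83 = -4.749
L/L_☉ = 10^(−0.4 × -4.749) = 79.37

M ≈ 0.08; L/L_☉ ≈ 79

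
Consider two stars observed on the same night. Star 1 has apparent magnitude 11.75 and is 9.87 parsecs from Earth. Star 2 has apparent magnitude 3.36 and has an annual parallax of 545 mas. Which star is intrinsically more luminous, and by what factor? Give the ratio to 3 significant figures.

Star 2 is more luminous, by a factor of 78.4.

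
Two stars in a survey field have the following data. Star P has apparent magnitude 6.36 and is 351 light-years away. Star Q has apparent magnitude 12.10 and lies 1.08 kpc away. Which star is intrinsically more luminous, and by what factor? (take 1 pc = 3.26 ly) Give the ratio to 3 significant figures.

Star P: d = 351 ly / 3.26 = 107.7 pc
Star P: M = m − 5 log₁₀ d + 5 = 6.36 − 5·2.0321 + 5 = 1.200
Star Q: d = 1.08 kpc = 1080 pc
Star Q: M = m − 5 log₁₀ d + 5 = 12.10 − 5·3.0334 + 5 = 1.933
ΔM = M_P − M_Q = 1.200 − (1.933) = -0.733; smaller M is more luminous → Star P.
L ratio = 10^(0.4 |ΔM|) = 10^0.293 = 1.965

Star P is more luminous, by a factor of 1.96.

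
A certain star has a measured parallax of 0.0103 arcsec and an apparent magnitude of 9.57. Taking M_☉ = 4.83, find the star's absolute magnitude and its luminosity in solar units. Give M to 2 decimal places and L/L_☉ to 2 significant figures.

d = 1/p = 1/0.0103″ = 97.09 pc
M = m − 5 log₁₀ d + 5 = 9.57 − 5·1.9872 + 5 = 4.634
M − M_☉ = 4.634 − 4.83 = -0.196
L/L_☉ = 10^(−0.4 × -0.196) = 1.198

M ≈ 4.63; L/L_☉ ≈ 1.2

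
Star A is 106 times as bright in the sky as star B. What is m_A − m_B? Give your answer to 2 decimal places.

Pogson: Δm = −2.5 log₁₀(ratio) = −2.5 log₁₀(106) = −2.5 × 2.0253 = -5.063
Star A is brighter, so it has the smaller magnitude: the difference is negative.

m_A − m_B ≈ -5.06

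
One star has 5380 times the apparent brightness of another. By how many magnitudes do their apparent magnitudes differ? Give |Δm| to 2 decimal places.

|Δm| ≈ 9.33

Pogson: Δm = −2.5 log₁₀(ratio) = −2.5 log₁₀(5380) = −2.5 × 3.7308 = -9.327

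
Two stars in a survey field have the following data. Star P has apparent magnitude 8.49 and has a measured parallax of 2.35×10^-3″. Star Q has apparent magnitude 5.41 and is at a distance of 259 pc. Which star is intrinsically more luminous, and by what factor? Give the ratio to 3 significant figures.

Star P: d = 1/p = 1/2.35×10^-3″ = 425.5 pc
Star P: M = m − 5 log₁₀ d + 5 = 8.49 − 5·2.6289 + 5 = 0.345
Star Q: M = m − 5 log₁₀ d + 5 = 5.41 − 5·2.4133 + 5 = -1.656
ΔM = M_P − M_Q = 0.345 − (-1.656) = 2.002; smaller M is more luminous → Star Q.
L ratio = 10^(0.4 |ΔM|) = 10^0.801 = 6.320

Star Q is more luminous, by a factor of 6.32.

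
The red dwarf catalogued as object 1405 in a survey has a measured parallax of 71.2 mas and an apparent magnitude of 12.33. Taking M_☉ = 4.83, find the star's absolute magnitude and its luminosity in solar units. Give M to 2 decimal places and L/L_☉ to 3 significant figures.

M ≈ 11.59; L/L_☉ ≈ 1.97×10^-3

d = 1/p = 1000/71.2 mas = 14.04 pc
M = m − 5 log₁₀ d + 5 = 12.33 − 5·1.1475 + 5 = 11.592
M − M_☉ = 11.592 − 4.83 = 6.762
L/L_☉ = 10^(−0.4 × 6.762) = 1.973×10^-3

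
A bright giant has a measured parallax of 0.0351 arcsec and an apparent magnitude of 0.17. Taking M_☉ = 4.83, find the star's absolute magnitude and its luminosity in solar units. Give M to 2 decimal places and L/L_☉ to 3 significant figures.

M ≈ -2.10; L/L_☉ ≈ 593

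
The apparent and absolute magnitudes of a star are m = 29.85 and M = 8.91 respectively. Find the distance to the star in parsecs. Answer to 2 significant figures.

d ≈ 150000 pc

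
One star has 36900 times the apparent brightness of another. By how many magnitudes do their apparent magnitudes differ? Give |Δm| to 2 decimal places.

|Δm| ≈ 11.42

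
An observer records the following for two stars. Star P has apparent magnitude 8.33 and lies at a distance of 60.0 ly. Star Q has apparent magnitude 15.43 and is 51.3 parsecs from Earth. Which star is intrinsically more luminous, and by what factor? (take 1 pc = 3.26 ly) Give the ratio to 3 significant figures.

Star P is more luminous, by a factor of 89.0.

Star P: d = 60.0 ly / 3.26 = 18.40 pc
Star P: M = m − 5 log₁₀ d + 5 = 8.33 − 5·1.2649 + 5 = 7.005
Star Q: M = m − 5 log₁₀ d + 5 = 15.43 − 5·1.7101 + 5 = 11.879
ΔM = M_P − M_Q = 7.005 − (11.879) = -4.874; smaller M is more luminous → Star P.
L ratio = 10^(0.4 |ΔM|) = 10^1.950 = 89.05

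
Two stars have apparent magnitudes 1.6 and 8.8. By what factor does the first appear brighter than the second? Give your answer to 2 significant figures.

760

Δm = 1.6 − (8.8) = -7.2
Flux ratio = 10^(−0.4 Δm) = 10^(−0.4 × -7.2) = 10^2.880 = 758.6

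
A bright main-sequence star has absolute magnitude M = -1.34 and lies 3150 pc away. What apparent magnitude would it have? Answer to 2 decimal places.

m ≈ 11.15

m = M + 5 log₁₀ d − 5 = -1.34 + 5·3.4983 − 5 = 11.152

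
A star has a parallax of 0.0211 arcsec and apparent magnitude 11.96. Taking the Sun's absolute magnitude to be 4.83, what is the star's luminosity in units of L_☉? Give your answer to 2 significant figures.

d = 1/p = 1/0.0211″ = 47.39 pc
M = m − 5 log₁₀ d + 5 = 11.96 − 5·1.6757 + 5 = 8.581
M − M_☉ = 8.581 − 4.83 = 3.751
L/L_☉ = 10^(−0.4 × 3.751) = 0.03158

L/L_☉ ≈ 0.032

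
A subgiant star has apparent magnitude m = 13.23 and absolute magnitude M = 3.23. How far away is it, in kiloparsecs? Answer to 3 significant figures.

d ≈ 1.00 kpc

μ = m − M = 10.000
m − M = 5 log₁₀ d − 5
log₁₀ d = (m − M)/5 + 1 = 3.0000
d = 10^3.0000 = 1000 pc
= 1.000 kpc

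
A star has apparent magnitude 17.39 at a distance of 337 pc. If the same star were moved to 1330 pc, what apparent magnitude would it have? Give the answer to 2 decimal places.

m ≈ 20.37

Flux ∝ 1/d², so Δm = 5 log₁₀(d₂/d₁) = 5 log₁₀(1330/337) = 2.981
m₂ = m₁ + Δm = 17.39 + (2.981) = 20.371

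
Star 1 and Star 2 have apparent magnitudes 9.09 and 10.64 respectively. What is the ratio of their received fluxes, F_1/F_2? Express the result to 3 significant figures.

Magnitude difference = -1.55
Flux ratio = 10^(−0.4 Δm) = 10^(−0.4 × -1.55) = 10^0.620 = 4.169

F_1/F_2 ≈ 4.17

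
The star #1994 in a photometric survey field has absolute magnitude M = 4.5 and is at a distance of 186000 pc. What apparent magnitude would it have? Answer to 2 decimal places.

m ≈ 25.85

m = M + 5 log₁₀ d − 5 = 4.5 + 5·5.2695 − 5 = 25.848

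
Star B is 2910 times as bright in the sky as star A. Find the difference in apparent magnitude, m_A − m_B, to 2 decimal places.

Pogson: Δm = −2.5 log₁₀(ratio) = −2.5 log₁₀(2910) = −2.5 × 3.4639 = -8.660
Star B is brighter so has the smaller magnitude: m_A − m_B is positive.

m_A − m_B ≈ 8.66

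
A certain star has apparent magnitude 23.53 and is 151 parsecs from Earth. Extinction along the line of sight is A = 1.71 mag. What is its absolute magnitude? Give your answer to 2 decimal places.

5 log₁₀(d/10 pc) = 5 log₁₀(151.0) − 5 = 5.895
M = m − 5 log₁₀(d/10) − A = 23.53 − 5.895 − 1.71 = 15.925

M ≈ 15.93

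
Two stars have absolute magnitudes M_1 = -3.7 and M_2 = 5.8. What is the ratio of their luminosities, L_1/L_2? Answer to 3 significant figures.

L_1/L_2 ≈ 6310

ΔM = M_1 − M_2 = -9.5
L_1/L_2 = 10^(−0.4 ΔM) = 10^3.800 = 6310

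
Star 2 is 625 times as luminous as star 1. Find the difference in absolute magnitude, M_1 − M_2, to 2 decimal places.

M_1 − M_2 ≈ 6.99

Pogson: ΔM = −2.5 log₁₀(ratio) = −2.5 log₁₀(625) = −2.5 × 2.7959 = -6.990
Star 2 is brighter so has the smaller magnitude: M_1 − M_2 is positive.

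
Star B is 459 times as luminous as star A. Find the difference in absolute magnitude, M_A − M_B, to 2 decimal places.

Pogson: ΔM = −2.5 log₁₀(ratio) = −2.5 log₁₀(459) = −2.5 × 2.6618 = -6.655
Star B is brighter so has the smaller magnitude: M_A − M_B is positive.

M_A − M_B ≈ 6.65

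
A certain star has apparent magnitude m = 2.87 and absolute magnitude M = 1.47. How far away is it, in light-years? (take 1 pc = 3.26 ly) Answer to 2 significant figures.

d ≈ 62 ly

μ = m − M = 1.400
m − M = 5 log₁₀ d − 5
log₁₀ d = (m − M)/5 + 1 = 1.2800
d = 10^1.2800 = 19.05 pc
= 62.12 ly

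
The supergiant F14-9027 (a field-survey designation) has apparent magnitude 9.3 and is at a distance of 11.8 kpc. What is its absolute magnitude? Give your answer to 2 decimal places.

d = 11.8 kpc = 11800 pc
5 log₁₀(d/10 pc) = 5 log₁₀(11800) − 5 = 15.359
M = m − 5 log₁₀(d/10) = 9.3 − 15.359 = -6.059

M ≈ -6.06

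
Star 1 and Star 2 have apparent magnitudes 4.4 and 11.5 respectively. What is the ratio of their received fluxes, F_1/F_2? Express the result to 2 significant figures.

F_1/F_2 ≈ 690

Δm = 4.4 − (11.5) = -7.1
Flux ratio = 10^(−0.4 Δm) = 10^(−0.4 × -7.1) = 10^2.840 = 691.8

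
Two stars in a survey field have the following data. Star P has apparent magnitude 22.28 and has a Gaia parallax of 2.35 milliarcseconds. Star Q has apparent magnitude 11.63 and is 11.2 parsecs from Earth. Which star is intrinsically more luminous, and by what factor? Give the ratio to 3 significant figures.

Star Q is more luminous, by a factor of 12.6.

Star P: p = 2.35 mas = 2.35×10^-3″ → d = 1/p = 425.5 pc
Star P: M = m − 5 log₁₀ d + 5 = 22.28 − 5·2.6289 + 5 = 14.135
Star Q: M = m − 5 log₁₀ d + 5 = 11.63 − 5·1.0492 + 5 = 11.384
ΔM = M_P − M_Q = 14.135 − (11.384) = 2.751; smaller M is more luminous → Star Q.
L ratio = 10^(0.4 |ΔM|) = 10^1.101 = 12.61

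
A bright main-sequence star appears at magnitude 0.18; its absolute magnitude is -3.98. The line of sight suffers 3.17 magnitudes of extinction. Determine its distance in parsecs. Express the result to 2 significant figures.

d ≈ 16 pc

m − M = 5 log₁₀(d/10 pc) + A  ⇒  0.18 − (-3.98) − 3.17 = 5 log₁₀(d/10)
0.990 = 5 log₁₀(d/10)
log₁₀ d = (m − M − A)/5 + 1 = 1.1980
d = 10^1.1980 = 15.78 pc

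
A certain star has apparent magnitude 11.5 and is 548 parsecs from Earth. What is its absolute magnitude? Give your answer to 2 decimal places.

5 log₁₀(d/10 pc) = 5 log₁₀(548.0) − 5 = 8.694
M = m − 5 log₁₀(d/10) = 11.5 − 8.694 = 2.806

M ≈ 2.81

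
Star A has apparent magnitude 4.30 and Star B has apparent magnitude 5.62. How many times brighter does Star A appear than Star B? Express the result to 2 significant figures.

3.4

Δm = 4.30 − (5.62) = -1.32
Flux ratio = 10^(−0.4 Δm) = 10^(−0.4 × -1.32) = 10^0.528 = 3.373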